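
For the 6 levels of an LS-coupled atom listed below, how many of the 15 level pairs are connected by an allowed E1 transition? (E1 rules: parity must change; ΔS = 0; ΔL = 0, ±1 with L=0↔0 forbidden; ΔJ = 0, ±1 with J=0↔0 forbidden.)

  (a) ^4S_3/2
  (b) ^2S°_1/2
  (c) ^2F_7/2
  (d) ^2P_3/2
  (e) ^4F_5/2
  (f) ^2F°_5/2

2

(a)–(b): forbidden (ΔS, ΔL).
(a)–(c): forbidden (parity, ΔS, ΔL, ΔJ).
(a)–(d): forbidden (parity, ΔS).
(a)–(e): forbidden (parity, ΔL).
(a)–(f): forbidden (ΔS, ΔL).
(b)–(c): forbidden (ΔL, ΔJ).
(b)–(d): allowed.
(b)–(e): forbidden (ΔS, ΔL, ΔJ).
(b)–(f): forbidden (parity, ΔL, ΔJ).
(c)–(d): forbidden (parity, ΔL, ΔJ).
(c)–(e): forbidden (parity, ΔS).
(c)–(f): allowed.
(d)–(e): forbidden (parity, ΔS, ΔL).
(d)–(f): forbidden (ΔL).
(e)–(f): forbidden (ΔS).
Allowed pairs: 2 of 15.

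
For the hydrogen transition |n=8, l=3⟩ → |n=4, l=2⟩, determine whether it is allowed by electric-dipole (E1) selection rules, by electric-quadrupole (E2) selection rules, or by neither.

E1

Δl = 2 − 3 = -1; l_i + l_f = 5.
E1 (Δl = ±1): satisfied.
E2 (Δl = 0,±2, l_i+l_f ≥ 2): not satisfied.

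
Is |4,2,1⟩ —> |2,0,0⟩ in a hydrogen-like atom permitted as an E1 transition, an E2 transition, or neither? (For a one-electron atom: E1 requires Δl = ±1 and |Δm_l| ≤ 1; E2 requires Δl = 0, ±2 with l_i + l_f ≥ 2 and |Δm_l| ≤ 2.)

E2

Δl = 0 − 2 = -2; l_i + l_f = 2.
Δm_l = -1.
E1 (Δl = ±1, |Δm_l| ≤ 1): not satisfied.
E2 (Δl = 0,±2, l_i+l_f ≥ 2, |Δm_l| ≤ 2): satisfied.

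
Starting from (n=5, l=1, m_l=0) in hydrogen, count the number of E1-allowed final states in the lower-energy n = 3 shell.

E1 requires Δl = ±1, so l_f ∈ {0, 2}; with 0 ≤ l_f ≤ n_f−1 = 2, the allowed l_f values are {0, 2}.
For l_f = 0: m_f ∈ {m_i−1, m_i, m_i+1} ∩ [−0, 0] = {0} → 1 state.
For l_f = 2: m_f ∈ {m_i−1, m_i, m_i+1} ∩ [−2, 2] = {-1, 0, 1} → 3 states.
Total: 4.

4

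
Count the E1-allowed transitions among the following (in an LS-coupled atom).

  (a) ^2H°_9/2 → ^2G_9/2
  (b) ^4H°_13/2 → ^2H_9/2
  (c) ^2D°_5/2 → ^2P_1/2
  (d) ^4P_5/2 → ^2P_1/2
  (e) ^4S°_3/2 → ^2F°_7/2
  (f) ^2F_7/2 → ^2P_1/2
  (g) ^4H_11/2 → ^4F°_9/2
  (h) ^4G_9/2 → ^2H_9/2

1

(a) allowed
(b) forbidden (ΔS, ΔJ fail)
(c) forbidden (ΔJ fails)
(d) forbidden (parity, ΔS, ΔJ fail)
(e) forbidden (parity, ΔS, ΔL, ΔJ fail)
(f) forbidden (parity, ΔL, ΔJ fail)
(g) forbidden (ΔL fails)
(h) forbidden (parity, ΔS fail)
Total allowed: 1 of 8.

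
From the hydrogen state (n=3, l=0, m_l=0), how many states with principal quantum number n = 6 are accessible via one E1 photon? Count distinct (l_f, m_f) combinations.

3

E1 requires Δl = ±1, so l_f ∈ {-1, 1}; with 0 ≤ l_f ≤ n_f−1 = 5, the allowed l_f values are {1}.
For l_f = 1: m_f ∈ {m_i−1, m_i, m_i+1} ∩ [−1, 1] = {-1, 0, 1} → 3 states.
Total: 3.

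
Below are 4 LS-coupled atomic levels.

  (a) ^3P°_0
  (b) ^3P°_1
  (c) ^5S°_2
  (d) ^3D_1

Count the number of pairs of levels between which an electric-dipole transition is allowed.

(a)–(b): forbidden (parity).
(a)–(c): forbidden (parity, ΔS, ΔJ).
(a)–(d): allowed.
(b)–(c): forbidden (parity, ΔS).
(b)–(d): allowed.
(c)–(d): forbidden (ΔS, ΔL).
Allowed pairs: 2 of 6.

2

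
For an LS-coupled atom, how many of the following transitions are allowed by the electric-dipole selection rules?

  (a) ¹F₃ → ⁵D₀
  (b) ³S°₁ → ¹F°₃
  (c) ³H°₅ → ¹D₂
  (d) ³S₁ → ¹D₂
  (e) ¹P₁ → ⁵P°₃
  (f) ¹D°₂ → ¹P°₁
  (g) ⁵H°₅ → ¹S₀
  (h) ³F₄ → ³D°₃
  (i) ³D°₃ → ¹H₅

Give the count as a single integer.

(a) forbidden (parity, ΔS, ΔJ fail)
(b) forbidden (parity, ΔS, ΔL, ΔJ fail)
(c) forbidden (ΔS, ΔL, ΔJ fail)
(d) forbidden (parity, ΔS, ΔL fail)
(e) forbidden (ΔS, ΔJ fail)
(f) forbidden (parity fails)
(g) forbidden (ΔS, ΔL, ΔJ fail)
(h) allowed
(i) forbidden (ΔS, ΔL, ΔJ fail)
Total allowed: 1 of 9.

1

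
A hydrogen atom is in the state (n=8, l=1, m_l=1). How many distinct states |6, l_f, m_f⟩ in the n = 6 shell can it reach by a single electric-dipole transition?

4

E1 requires Δl = ±1, so l_f ∈ {0, 2}; with 0 ≤ l_f ≤ n_f−1 = 5, the allowed l_f values are {0, 2}.
For l_f = 0: m_f ∈ {m_i−1, m_i, m_i+1} ∩ [−0, 0] = {0} → 1 state.
For l_f = 2: m_f ∈ {m_i−1, m_i, m_i+1} ∩ [−2, 2] = {0, 1, 2} → 3 states.
Total: 4.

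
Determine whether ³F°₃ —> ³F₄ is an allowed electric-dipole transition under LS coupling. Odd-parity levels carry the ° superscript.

allowed

Reading off the term symbols: S 1→1, L 3→3, J 3→4, parity odd→even.
ΔL = 0, ±1 (not L=0↔0): L: 3 → 3, ΔL = +0 — ok.
Parity must change: odd → even — ok.
ΔJ = 0, ±1 (not J=0↔0): J: 3 → 4, ΔJ = +1 — ok.
ΔS = 0: S: 1 → 1 — ok.
All four E1 rules are satisfied.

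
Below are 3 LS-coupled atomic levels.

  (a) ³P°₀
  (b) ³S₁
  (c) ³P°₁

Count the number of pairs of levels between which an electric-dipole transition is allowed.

(a)–(b): allowed.
(a)–(c): forbidden (parity).
(b)–(c): allowed.
Allowed pairs: 2 of 3.

2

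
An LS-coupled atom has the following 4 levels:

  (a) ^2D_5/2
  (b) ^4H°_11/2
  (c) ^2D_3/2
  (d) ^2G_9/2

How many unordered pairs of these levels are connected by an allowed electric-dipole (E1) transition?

0

(a)–(b): forbidden (ΔS, ΔL, ΔJ).
(a)–(c): forbidden (parity).
(a)–(d): forbidden (parity, ΔL, ΔJ).
(b)–(c): forbidden (ΔS, ΔL, ΔJ).
(b)–(d): forbidden (ΔS).
(c)–(d): forbidden (parity, ΔL, ΔJ).
Allowed pairs: 0 of 6.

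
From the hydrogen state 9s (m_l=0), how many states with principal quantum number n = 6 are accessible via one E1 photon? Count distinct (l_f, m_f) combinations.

E1 requires Δl = ±1, so l_f ∈ {-1, 1}; with 0 ≤ l_f ≤ n_f−1 = 5, the allowed l_f values are {1}.
For l_f = 1: m_f ∈ {m_i−1, m_i, m_i+1} ∩ [−1, 1] = {-1, 0, 1} → 3 states.
Total: 3.

3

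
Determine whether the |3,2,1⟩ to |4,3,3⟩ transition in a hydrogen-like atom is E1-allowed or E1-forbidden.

l: 2 → 3 (Δl = +1). Δl = ±1 passes.
m_l: 1 → 3 (Δm_l = +2). |Δm_l| ≤ 1 fails.
The transition is electric-dipole forbidden.

forbidden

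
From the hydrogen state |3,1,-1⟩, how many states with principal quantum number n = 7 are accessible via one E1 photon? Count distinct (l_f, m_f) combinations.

4

E1 requires Δl = ±1, so l_f ∈ {0, 2}; with 0 ≤ l_f ≤ n_f−1 = 6, the allowed l_f values are {0, 2}.
For l_f = 0: m_f ∈ {m_i−1, m_i, m_i+1} ∩ [−0, 0] = {0} → 1 state.
For l_f = 2: m_f ∈ {m_i−1, m_i, m_i+1} ∩ [−2, 2] = {-2, -1, 0} → 3 states.
Total: 4.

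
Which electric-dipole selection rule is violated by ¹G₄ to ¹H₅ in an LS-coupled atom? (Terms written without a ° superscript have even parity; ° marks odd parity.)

Parity must change: even → even — violated.
ΔS = 0: S: 0 → 0 — satisfied.
ΔL = 0, ±1 (not L=0↔0): L: 4 → 5, ΔL = +1 — satisfied.
ΔJ = 0, ±1 (not J=0↔0): J: 4 → 5, ΔJ = +1 — satisfied.

parity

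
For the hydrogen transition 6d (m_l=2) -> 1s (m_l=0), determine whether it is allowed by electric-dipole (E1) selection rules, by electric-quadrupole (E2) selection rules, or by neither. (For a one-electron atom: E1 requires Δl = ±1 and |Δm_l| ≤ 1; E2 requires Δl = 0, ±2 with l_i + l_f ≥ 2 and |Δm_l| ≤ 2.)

Δl = 0 − 2 = -2; l_i + l_f = 2.
Δm_l = -2.
E1 (Δl = ±1, |Δm_l| ≤ 1): not satisfied.
E2 (Δl = 0,±2, l_i+l_f ≥ 2, |Δm_l| ≤ 2): satisfied.

E2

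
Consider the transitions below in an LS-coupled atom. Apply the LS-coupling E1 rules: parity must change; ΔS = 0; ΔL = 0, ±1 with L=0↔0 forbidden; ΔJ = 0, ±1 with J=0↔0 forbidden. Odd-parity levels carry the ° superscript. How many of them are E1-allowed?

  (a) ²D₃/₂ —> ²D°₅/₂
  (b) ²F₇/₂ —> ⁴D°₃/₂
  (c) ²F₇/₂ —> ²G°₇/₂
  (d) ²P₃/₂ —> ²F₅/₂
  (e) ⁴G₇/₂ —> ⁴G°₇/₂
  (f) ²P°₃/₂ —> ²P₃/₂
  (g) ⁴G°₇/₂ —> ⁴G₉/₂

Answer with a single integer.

5

(a) allowed
(b) forbidden (ΔS, ΔJ fail)
(c) allowed
(d) forbidden (parity, ΔL fail)
(e) allowed
(f) allowed
(g) allowed
Total allowed: 5 of 7.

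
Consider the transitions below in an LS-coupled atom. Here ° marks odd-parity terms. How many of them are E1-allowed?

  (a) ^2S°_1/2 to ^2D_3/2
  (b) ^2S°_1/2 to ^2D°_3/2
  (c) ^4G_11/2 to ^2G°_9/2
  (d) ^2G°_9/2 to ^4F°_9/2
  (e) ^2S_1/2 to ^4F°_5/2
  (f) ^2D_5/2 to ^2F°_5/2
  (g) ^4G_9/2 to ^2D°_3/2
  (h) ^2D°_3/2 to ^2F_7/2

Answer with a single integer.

(a) forbidden (ΔL fails)
(b) forbidden (parity, ΔL fail)
(c) forbidden (ΔS fails)
(d) forbidden (parity, ΔS fail)
(e) forbidden (ΔS, ΔL, ΔJ fail)
(f) allowed
(g) forbidden (ΔS, ΔL, ΔJ fail)
(h) forbidden (ΔJ fails)
Total allowed: 1 of 8.

1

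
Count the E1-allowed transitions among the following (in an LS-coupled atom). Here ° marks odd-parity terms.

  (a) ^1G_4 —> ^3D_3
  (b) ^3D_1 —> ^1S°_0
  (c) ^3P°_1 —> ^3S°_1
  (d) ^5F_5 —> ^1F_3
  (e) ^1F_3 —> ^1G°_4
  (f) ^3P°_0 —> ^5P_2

1

(a) forbidden (parity, ΔS, ΔL fail)
(b) forbidden (ΔS, ΔL fail)
(c) forbidden (parity fails)
(d) forbidden (parity, ΔS, ΔJ fail)
(e) allowed
(f) forbidden (ΔS, ΔJ fail)
Total allowed: 1 of 6.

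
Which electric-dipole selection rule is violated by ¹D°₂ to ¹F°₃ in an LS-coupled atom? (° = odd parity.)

Parity must change: odd → odd — ✗.
ΔS = 0: S: 0 → 0 — ✓.
ΔL = 0, ±1 (not L=0↔0): L: 2 → 3, ΔL = +1 — ✓.
ΔJ = 0, ±1 (not J=0↔0): J: 2 → 3, ΔJ = +1 — ✓.

parity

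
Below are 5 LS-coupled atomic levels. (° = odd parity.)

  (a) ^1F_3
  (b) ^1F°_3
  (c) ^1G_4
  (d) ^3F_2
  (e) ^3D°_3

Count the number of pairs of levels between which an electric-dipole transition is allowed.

3

(a)–(b): allowed.
(a)–(c): forbidden (parity).
(a)–(d): forbidden (parity, ΔS).
(a)–(e): forbidden (ΔS).
(b)–(c): allowed.
(b)–(d): forbidden (ΔS).
(b)–(e): forbidden (parity, ΔS).
(c)–(d): forbidden (parity, ΔS, ΔJ).
(c)–(e): forbidden (ΔS, ΔL).
(d)–(e): allowed.
Allowed pairs: 3 of 10.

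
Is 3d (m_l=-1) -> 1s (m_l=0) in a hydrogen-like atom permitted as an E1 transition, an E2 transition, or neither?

E2

Δl = 0 − 2 = -2; l_i + l_f = 2.
Δm_l = +1.
E1 (Δl = ±1, |Δm_l| ≤ 1): not satisfied.
E2 (Δl = 0,±2, l_i+l_f ≥ 2, |Δm_l| ≤ 2): satisfied.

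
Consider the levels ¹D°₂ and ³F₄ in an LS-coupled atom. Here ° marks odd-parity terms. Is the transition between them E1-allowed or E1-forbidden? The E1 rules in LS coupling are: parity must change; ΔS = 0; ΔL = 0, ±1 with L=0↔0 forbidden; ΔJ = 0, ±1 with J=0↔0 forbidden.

forbidden

Reading off the term symbols: S 0→1, L 2→3, J 2→4, parity odd→even.
ΔL = 0, ±1 (not L=0↔0): L: 2 → 3, ΔL = +1 — satisfied.
Parity must change: odd → even — satisfied.
ΔS = 0: S: 0 → 1 — violated.
ΔJ = 0, ±1 (not J=0↔0): J: 2 → 4, ΔJ = +2 — violated.
Rule(s) violated: ΔS, ΔJ.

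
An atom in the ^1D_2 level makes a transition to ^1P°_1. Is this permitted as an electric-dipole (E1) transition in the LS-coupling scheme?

Parity must change: even → odd — satisfied.
ΔS = 0: S: 0 → 0 — satisfied.
ΔL = 0, ±1 (not L=0↔0): L: 2 → 1, ΔL = -1 — satisfied.
ΔJ = 0, ±1 (not J=0↔0): J: 2 → 1, ΔJ = -1 — satisfied.
All four E1 rules are satisfied.

allowed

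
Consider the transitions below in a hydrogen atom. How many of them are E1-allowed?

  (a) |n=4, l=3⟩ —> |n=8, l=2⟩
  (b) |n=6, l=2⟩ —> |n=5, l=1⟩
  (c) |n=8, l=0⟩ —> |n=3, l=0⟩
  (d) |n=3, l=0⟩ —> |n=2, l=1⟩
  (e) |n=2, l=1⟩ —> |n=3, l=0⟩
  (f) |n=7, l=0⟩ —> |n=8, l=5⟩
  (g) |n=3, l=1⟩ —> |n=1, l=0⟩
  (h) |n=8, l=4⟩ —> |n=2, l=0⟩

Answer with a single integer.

(a) allowed
(b) allowed
(c) forbidden — Δl = +0 (E1 requires Δl = ±1)
(d) allowed
(e) allowed
(f) forbidden — Δl = +5 (E1 requires Δl = ±1)
(g) allowed
(h) forbidden — Δl = -4 (E1 requires Δl = ±1)
Total allowed: 5 of 8.

5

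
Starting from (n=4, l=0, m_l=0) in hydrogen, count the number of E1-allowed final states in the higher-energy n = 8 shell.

3

E1 requires Δl = ±1, so l_f ∈ {-1, 1}; with 0 ≤ l_f ≤ n_f−1 = 7, the allowed l_f values are {1}.
For l_f = 1: m_f ∈ {m_i−1, m_i, m_i+1} ∩ [−1, 1] = {-1, 0, 1} → 3 states.
Total: 3.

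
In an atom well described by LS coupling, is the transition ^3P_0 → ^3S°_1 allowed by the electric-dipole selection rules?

allowed

Initial level: S=1, L=1, J=0, parity even. Final level: S=1, L=0, J=1, parity odd.
ΔS = 0: S: 1 → 1 — satisfied.
ΔJ = 0, ±1 (not J=0↔0): J: 0 → 1, ΔJ = +1 — satisfied.
Parity must change: even → odd — satisfied.
ΔL = 0, ±1 (not L=0↔0): L: 1 → 0, ΔL = -1 — satisfied.
All four E1 rules are satisfied.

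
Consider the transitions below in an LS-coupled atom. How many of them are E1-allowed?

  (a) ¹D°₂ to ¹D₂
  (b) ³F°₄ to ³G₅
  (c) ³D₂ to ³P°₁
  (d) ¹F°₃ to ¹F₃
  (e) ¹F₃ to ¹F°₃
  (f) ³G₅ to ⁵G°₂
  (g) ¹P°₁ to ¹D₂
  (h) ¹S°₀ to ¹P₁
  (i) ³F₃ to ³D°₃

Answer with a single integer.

8

(a) allowed
(b) allowed
(c) allowed
(d) allowed
(e) allowed
(f) forbidden (ΔS, ΔJ fail)
(g) allowed
(h) allowed
(i) allowed
Total allowed: 8 of 9.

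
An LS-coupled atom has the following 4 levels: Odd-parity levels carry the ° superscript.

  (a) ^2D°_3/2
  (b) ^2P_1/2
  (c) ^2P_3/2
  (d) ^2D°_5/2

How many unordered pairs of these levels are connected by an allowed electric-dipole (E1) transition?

(a)–(b): allowed.
(a)–(c): allowed.
(a)–(d): forbidden (parity).
(b)–(c): forbidden (parity).
(b)–(d): forbidden (ΔJ).
(c)–(d): allowed.
Allowed pairs: 3 of 6.

3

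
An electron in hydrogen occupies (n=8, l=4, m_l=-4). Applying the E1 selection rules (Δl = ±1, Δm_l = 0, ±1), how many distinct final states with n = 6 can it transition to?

E1 requires Δl = ±1, so l_f ∈ {3, 5}; with 0 ≤ l_f ≤ n_f−1 = 5, the allowed l_f values are {3, 5}.
For l_f = 3: m_f ∈ {m_i−1, m_i, m_i+1} ∩ [−3, 3] = {-3} → 1 state.
For l_f = 5: m_f ∈ {m_i−1, m_i, m_i+1} ∩ [−5, 5] = {-5, -4, -3} → 3 states.
Total: 4.

4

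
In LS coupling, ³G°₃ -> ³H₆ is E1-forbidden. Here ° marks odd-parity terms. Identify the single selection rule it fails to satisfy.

the ΔJ = 0, ±1 rule

Reading off the term symbols: S 1→1, L 4→5, J 3→6, parity odd→even.
Parity must change: odd → even — passes.
ΔS = 0: S: 1 → 1 — passes.
ΔL = 0, ±1 (not L=0↔0): L: 4 → 5, ΔL = +1 — passes.
ΔJ = 0, ±1 (not J=0↔0): J: 3 → 6, ΔJ = +3 — fails.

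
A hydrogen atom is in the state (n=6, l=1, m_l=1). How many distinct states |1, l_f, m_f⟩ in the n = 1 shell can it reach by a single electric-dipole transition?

1

E1 requires Δl = ±1, so l_f ∈ {0, 2}; with 0 ≤ l_f ≤ n_f−1 = 0, the allowed l_f values are {0}.
For l_f = 0: m_f ∈ {m_i−1, m_i, m_i+1} ∩ [−0, 0] = {0} → 1 state.
Total: 1.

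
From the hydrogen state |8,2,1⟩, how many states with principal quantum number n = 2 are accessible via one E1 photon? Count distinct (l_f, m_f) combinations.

E1 requires Δl = ±1, so l_f ∈ {1, 3}; with 0 ≤ l_f ≤ n_f−1 = 1, the allowed l_f values are {1}.
For l_f = 1: m_f ∈ {m_i−1, m_i, m_i+1} ∩ [−1, 1] = {0, 1} → 2 states.
Total: 2.

2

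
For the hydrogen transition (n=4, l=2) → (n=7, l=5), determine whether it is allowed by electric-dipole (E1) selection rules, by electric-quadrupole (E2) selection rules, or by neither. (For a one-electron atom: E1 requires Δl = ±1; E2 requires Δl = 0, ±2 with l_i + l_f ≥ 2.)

Δl = 5 − 2 = +3; l_i + l_f = 7.
E1 (Δl = ±1): not satisfied.
E2 (Δl = 0,±2, l_i+l_f ≥ 2): not satisfied.

neither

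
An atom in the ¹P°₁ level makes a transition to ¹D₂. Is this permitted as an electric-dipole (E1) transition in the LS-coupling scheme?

Reading off the term symbols: S 0→0, L 1→2, J 1→2, parity odd→even.
Parity must change: odd → even — ok.
ΔS = 0: S: 0 → 0 — ok.
ΔL = 0, ±1 (not L=0↔0): L: 1 → 2, ΔL = +1 — ok.
ΔJ = 0, ±1 (not J=0↔0): J: 1 → 2, ΔJ = +1 — ok.
All four E1 rules are satisfied.

allowed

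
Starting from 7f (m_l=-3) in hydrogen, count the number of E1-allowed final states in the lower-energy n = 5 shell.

4

E1 requires Δl = ±1, so l_f ∈ {2, 4}; with 0 ≤ l_f ≤ n_f−1 = 4, the allowed l_f values are {2, 4}.
For l_f = 2: m_f ∈ {m_i−1, m_i, m_i+1} ∩ [−2, 2] = {-2} → 1 state.
For l_f = 4: m_f ∈ {m_i−1, m_i, m_i+1} ∩ [−4, 4] = {-4, -3, -2} → 3 states.
Total: 4.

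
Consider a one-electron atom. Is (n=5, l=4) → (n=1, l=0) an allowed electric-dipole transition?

Initial l = 4, final l = 0, so Δl = -4. E1 requires Δl = ±1: ✗.
The transition is electric-dipole forbidden.

forbidden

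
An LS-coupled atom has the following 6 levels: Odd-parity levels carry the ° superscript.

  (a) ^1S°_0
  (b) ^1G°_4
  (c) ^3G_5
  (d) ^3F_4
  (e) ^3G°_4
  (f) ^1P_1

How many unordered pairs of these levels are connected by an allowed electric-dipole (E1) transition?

(a)–(b): forbidden (parity, ΔL, ΔJ).
(a)–(c): forbidden (ΔS, ΔL, ΔJ).
(a)–(d): forbidden (ΔS, ΔL, ΔJ).
(a)–(e): forbidden (parity, ΔS, ΔL, ΔJ).
(a)–(f): allowed.
(b)–(c): forbidden (ΔS).
(b)–(d): forbidden (ΔS).
(b)–(e): forbidden (parity, ΔS).
(b)–(f): forbidden (ΔL, ΔJ).
(c)–(d): forbidden (parity).
(c)–(e): allowed.
(c)–(f): forbidden (parity, ΔS, ΔL, ΔJ).
(d)–(e): allowed.
(d)–(f): forbidden (parity, ΔS, ΔL, ΔJ).
(e)–(f): forbidden (ΔS, ΔL, ΔJ).
Allowed pairs: 3 of 15.

3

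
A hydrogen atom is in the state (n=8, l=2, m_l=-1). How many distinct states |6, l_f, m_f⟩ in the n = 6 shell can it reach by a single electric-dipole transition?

5

E1 requires Δl = ±1, so l_f ∈ {1, 3}; with 0 ≤ l_f ≤ n_f−1 = 5, the allowed l_f values are {1, 3}.
For l_f = 1: m_f ∈ {m_i−1, m_i, m_i+1} ∩ [−1, 1] = {-1, 0} → 2 states.
For l_f = 3: m_f ∈ {m_i−1, m_i, m_i+1} ∩ [−3, 3] = {-2, -1, 0} → 3 states.
Total: 5.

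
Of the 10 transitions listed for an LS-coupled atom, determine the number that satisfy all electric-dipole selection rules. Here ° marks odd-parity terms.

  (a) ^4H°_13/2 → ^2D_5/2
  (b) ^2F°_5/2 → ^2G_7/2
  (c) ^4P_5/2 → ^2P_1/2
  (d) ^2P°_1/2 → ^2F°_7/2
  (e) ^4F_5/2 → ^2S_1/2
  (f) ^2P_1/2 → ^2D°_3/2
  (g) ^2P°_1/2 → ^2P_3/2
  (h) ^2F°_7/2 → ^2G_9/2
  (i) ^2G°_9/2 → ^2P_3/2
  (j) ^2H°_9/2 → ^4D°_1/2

4

(a) forbidden (ΔS, ΔL, ΔJ fail)
(b) allowed
(c) forbidden (parity, ΔS, ΔJ fail)
(d) forbidden (parity, ΔL, ΔJ fail)
(e) forbidden (parity, ΔS, ΔL, ΔJ fail)
(f) allowed
(g) allowed
(h) allowed
(i) forbidden (ΔL, ΔJ fail)
(j) forbidden (parity, ΔS, ΔL, ΔJ fail)
Total allowed: 4 of 10.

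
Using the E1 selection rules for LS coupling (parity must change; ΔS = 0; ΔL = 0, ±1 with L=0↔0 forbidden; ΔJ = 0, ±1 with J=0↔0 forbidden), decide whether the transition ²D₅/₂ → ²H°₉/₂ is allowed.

Initial level: S=1/2, L=2, J=5/2, parity even. Final level: S=1/2, L=5, J=9/2, parity odd.
Parity must change: even → odd — passes.
ΔS = 0: S: 1/2 → 1/2 — passes.
ΔL = 0, ±1 (not L=0↔0): L: 2 → 5, ΔL = +3 — fails.
ΔJ = 0, ±1 (not J=0↔0): J: 5/2 → 9/2, ΔJ = +2 — fails.
Rule(s) violated: ΔL, ΔJ.

forbidden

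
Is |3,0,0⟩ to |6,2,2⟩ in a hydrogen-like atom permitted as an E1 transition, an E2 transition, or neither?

Δl = 2 − 0 = +2; l_i + l_f = 2.
Δm_l = +2.
E1 (Δl = ±1, |Δm_l| ≤ 1): not satisfied.
E2 (Δl = 0,±2, l_i+l_f ≥ 2, |Δm_l| ≤ 2): satisfied.

E2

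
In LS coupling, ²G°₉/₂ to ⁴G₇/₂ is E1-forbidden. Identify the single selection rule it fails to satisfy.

the ΔS = 0 rule

Initial level: S=1/2, L=4, J=9/2, parity odd. Final level: S=3/2, L=4, J=7/2, parity even.
Parity must change: odd → even — satisfied.
ΔS = 0: S: 1/2 → 3/2 — violated.
ΔL = 0, ±1 (not L=0↔0): L: 4 → 4, ΔL = +0 — satisfied.
ΔJ = 0, ±1 (not J=0↔0): J: 9/2 → 7/2, ΔJ = -1 — satisfied.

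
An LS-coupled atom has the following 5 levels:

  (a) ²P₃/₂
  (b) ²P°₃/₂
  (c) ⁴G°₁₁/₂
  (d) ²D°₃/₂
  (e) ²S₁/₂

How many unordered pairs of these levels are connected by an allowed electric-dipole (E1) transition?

3

(a)–(b): allowed.
(a)–(c): forbidden (ΔS, ΔL, ΔJ).
(a)–(d): allowed.
(a)–(e): forbidden (parity).
(b)–(c): forbidden (parity, ΔS, ΔL, ΔJ).
(b)–(d): forbidden (parity).
(b)–(e): allowed.
(c)–(d): forbidden (parity, ΔS, ΔL, ΔJ).
(c)–(e): forbidden (ΔS, ΔL, ΔJ).
(d)–(e): forbidden (ΔL).
Allowed pairs: 3 of 10.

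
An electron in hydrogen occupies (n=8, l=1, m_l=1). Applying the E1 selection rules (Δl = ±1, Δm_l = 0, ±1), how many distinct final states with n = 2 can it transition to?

1

E1 requires Δl = ±1, so l_f ∈ {0, 2}; with 0 ≤ l_f ≤ n_f−1 = 1, the allowed l_f values are {0}.
For l_f = 0: m_f ∈ {m_i−1, m_i, m_i+1} ∩ [−0, 0] = {0} → 1 state.
Total: 1.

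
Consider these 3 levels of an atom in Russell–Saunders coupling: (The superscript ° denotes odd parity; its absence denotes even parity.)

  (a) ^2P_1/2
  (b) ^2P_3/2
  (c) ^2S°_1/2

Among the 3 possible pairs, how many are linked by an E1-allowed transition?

(a)–(b): forbidden (parity).
(a)–(c): allowed.
(b)–(c): allowed.
Allowed pairs: 2 of 3.

2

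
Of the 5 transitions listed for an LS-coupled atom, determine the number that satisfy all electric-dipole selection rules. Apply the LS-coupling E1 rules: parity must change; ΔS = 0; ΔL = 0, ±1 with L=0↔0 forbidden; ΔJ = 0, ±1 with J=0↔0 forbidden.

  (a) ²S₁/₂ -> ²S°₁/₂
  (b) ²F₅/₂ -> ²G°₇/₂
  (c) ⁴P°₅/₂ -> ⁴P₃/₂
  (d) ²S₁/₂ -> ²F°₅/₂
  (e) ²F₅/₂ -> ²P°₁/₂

(a) forbidden (ΔL fails)
(b) allowed
(c) allowed
(d) forbidden (ΔL, ΔJ fail)
(e) forbidden (ΔL, ΔJ fail)
Total allowed: 2 of 5.

2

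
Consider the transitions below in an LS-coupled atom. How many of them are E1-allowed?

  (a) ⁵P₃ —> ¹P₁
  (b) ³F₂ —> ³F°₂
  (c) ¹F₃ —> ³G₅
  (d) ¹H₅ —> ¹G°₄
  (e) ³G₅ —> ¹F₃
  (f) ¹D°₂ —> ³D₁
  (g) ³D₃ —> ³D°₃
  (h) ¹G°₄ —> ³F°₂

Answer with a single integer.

(a) forbidden (parity, ΔS, ΔJ fail)
(b) allowed
(c) forbidden (parity, ΔS, ΔJ fail)
(d) allowed
(e) forbidden (parity, ΔS, ΔJ fail)
(f) forbidden (ΔS fails)
(g) allowed
(h) forbidden (parity, ΔS, ΔJ fail)
Total allowed: 3 of 8.

3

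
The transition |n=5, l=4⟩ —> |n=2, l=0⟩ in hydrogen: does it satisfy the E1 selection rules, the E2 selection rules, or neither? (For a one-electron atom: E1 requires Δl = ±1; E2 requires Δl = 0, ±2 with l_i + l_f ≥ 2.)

Δl = 0 − 4 = -4; l_i + l_f = 4.
E1 (Δl = ±1): not satisfied.
E2 (Δl = 0,±2, l_i+l_f ≥ 2): not satisfied.

neither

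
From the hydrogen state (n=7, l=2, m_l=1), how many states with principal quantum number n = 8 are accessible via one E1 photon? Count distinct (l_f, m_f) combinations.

E1 requires Δl = ±1, so l_f ∈ {1, 3}; with 0 ≤ l_f ≤ n_f−1 = 7, the allowed l_f values are {1, 3}.
For l_f = 1: m_f ∈ {m_i−1, m_i, m_i+1} ∩ [−1, 1] = {0, 1} → 2 states.
For l_f = 3: m_f ∈ {m_i−1, m_i, m_i+1} ∩ [−3, 3] = {0, 1, 2} → 3 states.
Total: 5.

5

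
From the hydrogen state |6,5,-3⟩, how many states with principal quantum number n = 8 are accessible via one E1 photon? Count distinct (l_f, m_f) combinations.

E1 requires Δl = ±1, so l_f ∈ {4, 6}; with 0 ≤ l_f ≤ n_f−1 = 7, the allowed l_f values are {4, 6}.
For l_f = 4: m_f ∈ {m_i−1, m_i, m_i+1} ∩ [−4, 4] = {-4, -3, -2} → 3 states.
For l_f = 6: m_f ∈ {m_i−1, m_i, m_i+1} ∩ [−6, 6] = {-4, -3, -2} → 3 states.
Total: 6.

6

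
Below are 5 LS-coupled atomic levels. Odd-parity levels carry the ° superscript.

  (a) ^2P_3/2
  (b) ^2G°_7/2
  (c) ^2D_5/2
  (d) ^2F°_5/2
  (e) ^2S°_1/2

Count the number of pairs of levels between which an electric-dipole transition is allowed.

2

(a)–(b): forbidden (ΔL, ΔJ).
(a)–(c): forbidden (parity).
(a)–(d): forbidden (ΔL).
(a)–(e): allowed.
(b)–(c): forbidden (ΔL).
(b)–(d): forbidden (parity).
(b)–(e): forbidden (parity, ΔL, ΔJ).
(c)–(d): allowed.
(c)–(e): forbidden (ΔL, ΔJ).
(d)–(e): forbidden (parity, ΔL, ΔJ).
Allowed pairs: 2 of 10.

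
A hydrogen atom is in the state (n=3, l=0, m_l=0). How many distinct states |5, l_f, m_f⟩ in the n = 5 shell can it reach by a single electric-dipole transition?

3

E1 requires Δl = ±1, so l_f ∈ {-1, 1}; with 0 ≤ l_f ≤ n_f−1 = 4, the allowed l_f values are {1}.
For l_f = 1: m_f ∈ {m_i−1, m_i, m_i+1} ∩ [−1, 1] = {-1, 0, 1} → 3 states.
Total: 3.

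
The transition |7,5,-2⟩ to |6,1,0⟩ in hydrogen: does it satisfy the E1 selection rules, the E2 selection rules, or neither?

neither

Δl = 1 − 5 = -4; l_i + l_f = 6.
Δm_l = +2.
E1 (Δl = ±1, |Δm_l| ≤ 1): not satisfied.
E2 (Δl = 0,±2, l_i+l_f ≥ 2, |Δm_l| ≤ 2): not satisfied.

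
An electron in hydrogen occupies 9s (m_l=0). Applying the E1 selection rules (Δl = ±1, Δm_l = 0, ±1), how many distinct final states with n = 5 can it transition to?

E1 requires Δl = ±1, so l_f ∈ {-1, 1}; with 0 ≤ l_f ≤ n_f−1 = 4, the allowed l_f values are {1}.
For l_f = 1: m_f ∈ {m_i−1, m_i, m_i+1} ∩ [−1, 1] = {-1, 0, 1} → 3 states.
Total: 3.

3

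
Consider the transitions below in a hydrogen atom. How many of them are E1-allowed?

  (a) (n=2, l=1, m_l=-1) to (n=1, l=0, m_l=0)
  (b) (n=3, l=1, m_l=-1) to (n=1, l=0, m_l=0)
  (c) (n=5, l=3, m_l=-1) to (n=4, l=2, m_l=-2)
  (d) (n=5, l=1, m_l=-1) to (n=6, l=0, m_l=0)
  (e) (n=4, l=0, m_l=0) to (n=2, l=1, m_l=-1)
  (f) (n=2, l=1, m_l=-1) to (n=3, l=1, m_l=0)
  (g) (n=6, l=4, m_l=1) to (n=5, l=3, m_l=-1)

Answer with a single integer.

(a) allowed
(b) allowed
(c) allowed
(d) allowed
(e) allowed
(f) forbidden — Δl = +0 (E1 requires Δl = ±1)
(g) forbidden — Δm_l = -2 (E1 requires Δm_l = 0, ±1)
Total allowed: 5 of 7.

5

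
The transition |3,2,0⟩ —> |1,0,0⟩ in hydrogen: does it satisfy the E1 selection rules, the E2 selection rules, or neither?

E2

Δl = 0 − 2 = -2; l_i + l_f = 2.
Δm_l = +0.
E1 (Δl = ±1, |Δm_l| ≤ 1): not satisfied.
E2 (Δl = 0,±2, l_i+l_f ≥ 2, |Δm_l| ≤ 2): satisfied.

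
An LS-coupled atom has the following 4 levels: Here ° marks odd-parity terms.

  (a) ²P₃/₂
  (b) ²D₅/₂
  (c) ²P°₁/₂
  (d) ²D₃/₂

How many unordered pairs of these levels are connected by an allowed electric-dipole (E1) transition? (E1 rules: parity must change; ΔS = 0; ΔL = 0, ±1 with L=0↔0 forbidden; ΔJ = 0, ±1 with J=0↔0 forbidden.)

(a)–(b): forbidden (parity).
(a)–(c): allowed.
(a)–(d): forbidden (parity).
(b)–(c): forbidden (ΔJ).
(b)–(d): forbidden (parity).
(c)–(d): allowed.
Allowed pairs: 2 of 6.

2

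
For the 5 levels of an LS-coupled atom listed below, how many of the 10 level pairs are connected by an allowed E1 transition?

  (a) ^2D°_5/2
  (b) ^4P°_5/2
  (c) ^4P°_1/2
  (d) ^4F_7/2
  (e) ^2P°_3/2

0

(a)–(b): forbidden (parity, ΔS).
(a)–(c): forbidden (parity, ΔS, ΔJ).
(a)–(d): forbidden (ΔS).
(a)–(e): forbidden (parity).
(b)–(c): forbidden (parity, ΔJ).
(b)–(d): forbidden (ΔL).
(b)–(e): forbidden (parity, ΔS).
(c)–(d): forbidden (ΔL, ΔJ).
(c)–(e): forbidden (parity, ΔS).
(d)–(e): forbidden (ΔS, ΔL, ΔJ).
Allowed pairs: 0 of 10.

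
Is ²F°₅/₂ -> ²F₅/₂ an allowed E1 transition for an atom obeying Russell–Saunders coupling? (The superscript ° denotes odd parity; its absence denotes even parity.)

allowed

ΔS = 0: S: 1/2 → 1/2 — passes.
ΔJ = 0, ±1 (not J=0↔0): J: 5/2 → 5/2, ΔJ = +0 — passes.
ΔL = 0, ±1 (not L=0↔0): L: 3 → 3, ΔL = +0 — passes.
Parity must change: odd → even — passes.
All four E1 rules are satisfied.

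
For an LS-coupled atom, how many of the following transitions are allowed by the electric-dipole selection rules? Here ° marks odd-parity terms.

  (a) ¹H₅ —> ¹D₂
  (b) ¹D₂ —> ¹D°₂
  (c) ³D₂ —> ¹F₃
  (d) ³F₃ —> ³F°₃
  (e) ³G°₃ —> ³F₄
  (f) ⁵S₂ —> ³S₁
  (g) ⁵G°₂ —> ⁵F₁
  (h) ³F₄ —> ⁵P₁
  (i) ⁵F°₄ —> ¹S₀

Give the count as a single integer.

(a) forbidden (parity, ΔL, ΔJ fail)
(b) allowed
(c) forbidden (parity, ΔS fail)
(d) allowed
(e) allowed
(f) forbidden (parity, ΔS, ΔL fail)
(g) allowed
(h) forbidden (parity, ΔS, ΔL, ΔJ fail)
(i) forbidden (ΔS, ΔL, ΔJ fail)
Total allowed: 4 of 9.

4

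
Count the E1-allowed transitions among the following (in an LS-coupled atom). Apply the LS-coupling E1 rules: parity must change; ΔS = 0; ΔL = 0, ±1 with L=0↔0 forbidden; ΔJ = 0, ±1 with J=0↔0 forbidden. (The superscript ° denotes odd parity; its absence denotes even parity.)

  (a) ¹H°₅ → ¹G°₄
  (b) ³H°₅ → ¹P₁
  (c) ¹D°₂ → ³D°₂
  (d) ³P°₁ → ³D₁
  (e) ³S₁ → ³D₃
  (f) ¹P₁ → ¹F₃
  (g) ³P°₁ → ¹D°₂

1

(a) forbidden (parity fails)
(b) forbidden (ΔS, ΔL, ΔJ fail)
(c) forbidden (parity, ΔS fail)
(d) allowed
(e) forbidden (parity, ΔL, ΔJ fail)
(f) forbidden (parity, ΔL, ΔJ fail)
(g) forbidden (parity, ΔS fail)
Total allowed: 1 of 7.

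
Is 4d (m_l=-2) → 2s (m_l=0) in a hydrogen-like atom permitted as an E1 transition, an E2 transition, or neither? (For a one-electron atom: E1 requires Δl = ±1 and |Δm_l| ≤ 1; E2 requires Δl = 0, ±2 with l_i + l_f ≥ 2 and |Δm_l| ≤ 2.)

Δl = 0 − 2 = -2; l_i + l_f = 2.
Δm_l = +2.
E1 (Δl = ±1, |Δm_l| ≤ 1): not satisfied.
E2 (Δl = 0,±2, l_i+l_f ≥ 2, |Δm_l| ≤ 2): satisfied.

E2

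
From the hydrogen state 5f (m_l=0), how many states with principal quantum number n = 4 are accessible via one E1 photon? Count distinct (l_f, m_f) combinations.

3

E1 requires Δl = ±1, so l_f ∈ {2, 4}; with 0 ≤ l_f ≤ n_f−1 = 3, the allowed l_f values are {2}.
For l_f = 2: m_f ∈ {m_i−1, m_i, m_i+1} ∩ [−2, 2] = {-1, 0, 1} → 3 states.
Total: 3.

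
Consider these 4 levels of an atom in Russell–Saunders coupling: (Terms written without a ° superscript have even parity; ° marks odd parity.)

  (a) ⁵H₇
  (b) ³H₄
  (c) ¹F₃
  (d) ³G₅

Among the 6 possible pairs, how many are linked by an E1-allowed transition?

0

(a)–(b): forbidden (parity, ΔS, ΔJ).
(a)–(c): forbidden (parity, ΔS, ΔL, ΔJ).
(a)–(d): forbidden (parity, ΔS, ΔJ).
(b)–(c): forbidden (parity, ΔS, ΔL).
(b)–(d): forbidden (parity).
(c)–(d): forbidden (parity, ΔS, ΔJ).
Allowed pairs: 0 of 6.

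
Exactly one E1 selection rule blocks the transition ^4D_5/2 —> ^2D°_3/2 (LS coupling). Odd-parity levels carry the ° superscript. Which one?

Parity must change: even → odd — passes.
ΔS = 0: S: 3/2 → 1/2 — fails.
ΔL = 0, ±1 (not L=0↔0): L: 2 → 2, ΔL = +0 — passes.
ΔJ = 0, ±1 (not J=0↔0): J: 5/2 → 3/2, ΔJ = -1 — passes.

the ΔS = 0 rule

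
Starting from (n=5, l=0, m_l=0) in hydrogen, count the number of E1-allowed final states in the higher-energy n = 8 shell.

3

E1 requires Δl = ±1, so l_f ∈ {-1, 1}; with 0 ≤ l_f ≤ n_f−1 = 7, the allowed l_f values are {1}.
For l_f = 1: m_f ∈ {m_i−1, m_i, m_i+1} ∩ [−1, 1] = {-1, 0, 1} → 3 states.
Total: 3.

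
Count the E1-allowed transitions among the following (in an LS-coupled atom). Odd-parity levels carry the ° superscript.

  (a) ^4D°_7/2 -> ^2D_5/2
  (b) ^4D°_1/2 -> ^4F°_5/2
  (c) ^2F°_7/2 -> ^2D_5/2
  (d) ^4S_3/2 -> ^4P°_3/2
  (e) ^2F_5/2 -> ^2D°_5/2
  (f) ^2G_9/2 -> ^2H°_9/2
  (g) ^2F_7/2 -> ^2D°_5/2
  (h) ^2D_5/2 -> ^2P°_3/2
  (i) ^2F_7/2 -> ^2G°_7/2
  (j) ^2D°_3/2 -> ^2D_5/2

8

(a) forbidden (ΔS fails)
(b) forbidden (parity, ΔJ fail)
(c) allowed
(d) allowed
(e) allowed
(f) allowed
(g) allowed
(h) allowed
(i) allowed
(j) allowed
Total allowed: 8 of 10.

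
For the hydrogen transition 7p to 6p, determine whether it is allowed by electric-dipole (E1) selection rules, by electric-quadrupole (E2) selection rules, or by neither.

E2

Δl = 1 − 1 = +0; l_i + l_f = 2.
E1 (Δl = ±1): not satisfied.
E2 (Δl = 0,±2, l_i+l_f ≥ 2): satisfied.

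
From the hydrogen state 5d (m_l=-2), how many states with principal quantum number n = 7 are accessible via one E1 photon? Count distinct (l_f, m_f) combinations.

4

E1 requires Δl = ±1, so l_f ∈ {1, 3}; with 0 ≤ l_f ≤ n_f−1 = 6, the allowed l_f values are {1, 3}.
For l_f = 1: m_f ∈ {m_i−1, m_i, m_i+1} ∩ [−1, 1] = {-1} → 1 state.
For l_f = 3: m_f ∈ {m_i−1, m_i, m_i+1} ∩ [−3, 3] = {-3, -2, -1} → 3 states.
Total: 4.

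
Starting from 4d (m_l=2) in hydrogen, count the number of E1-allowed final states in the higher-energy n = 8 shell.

4

E1 requires Δl = ±1, so l_f ∈ {1, 3}; with 0 ≤ l_f ≤ n_f−1 = 7, the allowed l_f values are {1, 3}.
For l_f = 1: m_f ∈ {m_i−1, m_i, m_i+1} ∩ [−1, 1] = {1} → 1 state.
For l_f = 3: m_f ∈ {m_i−1, m_i, m_i+1} ∩ [−3, 3] = {1, 2, 3} → 3 states.
Total: 4.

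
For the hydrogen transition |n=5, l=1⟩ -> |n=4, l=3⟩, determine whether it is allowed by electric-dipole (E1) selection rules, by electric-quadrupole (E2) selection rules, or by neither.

E2

Δl = 3 − 1 = +2; l_i + l_f = 4.
E1 (Δl = ±1): not satisfied.
E2 (Δl = 0,±2, l_i+l_f ≥ 2): satisfied.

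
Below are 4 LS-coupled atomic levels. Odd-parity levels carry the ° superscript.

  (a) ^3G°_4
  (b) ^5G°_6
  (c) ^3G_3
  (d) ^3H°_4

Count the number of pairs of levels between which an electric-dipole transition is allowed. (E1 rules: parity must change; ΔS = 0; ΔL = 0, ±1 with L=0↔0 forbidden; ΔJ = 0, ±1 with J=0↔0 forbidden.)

2

(a)–(b): forbidden (parity, ΔS, ΔJ).
(a)–(c): allowed.
(a)–(d): forbidden (parity).
(b)–(c): forbidden (ΔS, ΔJ).
(b)–(d): forbidden (parity, ΔS, ΔJ).
(c)–(d): allowed.
Allowed pairs: 2 of 6.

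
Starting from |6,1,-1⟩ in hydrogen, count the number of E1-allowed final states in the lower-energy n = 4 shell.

E1 requires Δl = ±1, so l_f ∈ {0, 2}; with 0 ≤ l_f ≤ n_f−1 = 3, the allowed l_f values are {0, 2}.
For l_f = 0: m_f ∈ {m_i−1, m_i, m_i+1} ∩ [−0, 0] = {0} → 1 state.
For l_f = 2: m_f ∈ {m_i−1, m_i, m_i+1} ∩ [−2, 2] = {-2, -1, 0} → 3 states.
Total: 4.

4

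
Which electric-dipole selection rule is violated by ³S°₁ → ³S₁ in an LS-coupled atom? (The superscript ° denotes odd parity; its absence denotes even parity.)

the L=0 ↔ L=0 exclusion

Initial level: S=1, L=0, J=1, parity odd. Final level: S=1, L=0, J=1, parity even.
Parity must change: odd → even — ok.
ΔS = 0: S: 1 → 1 — ok.
ΔL = 0, ±1 (not L=0↔0): L: 0 → 0, ΔL = +0 — fails.
ΔJ = 0, ±1 (not J=0↔0): J: 1 → 1, ΔJ = +0 — ok.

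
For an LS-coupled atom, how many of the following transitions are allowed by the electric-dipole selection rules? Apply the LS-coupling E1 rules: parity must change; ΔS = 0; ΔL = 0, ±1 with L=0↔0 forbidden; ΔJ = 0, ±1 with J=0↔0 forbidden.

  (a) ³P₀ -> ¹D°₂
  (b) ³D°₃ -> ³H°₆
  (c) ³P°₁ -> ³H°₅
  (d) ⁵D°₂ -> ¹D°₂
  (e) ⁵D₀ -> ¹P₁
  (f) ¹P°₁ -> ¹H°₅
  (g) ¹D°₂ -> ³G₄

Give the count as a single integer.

0

(a) forbidden (ΔS, ΔJ fail)
(b) forbidden (parity, ΔL, ΔJ fail)
(c) forbidden (parity, ΔL, ΔJ fail)
(d) forbidden (parity, ΔS fail)
(e) forbidden (parity, ΔS fail)
(f) forbidden (parity, ΔL, ΔJ fail)
(g) forbidden (ΔS, ΔL, ΔJ fail)
Total allowed: 0 of 7.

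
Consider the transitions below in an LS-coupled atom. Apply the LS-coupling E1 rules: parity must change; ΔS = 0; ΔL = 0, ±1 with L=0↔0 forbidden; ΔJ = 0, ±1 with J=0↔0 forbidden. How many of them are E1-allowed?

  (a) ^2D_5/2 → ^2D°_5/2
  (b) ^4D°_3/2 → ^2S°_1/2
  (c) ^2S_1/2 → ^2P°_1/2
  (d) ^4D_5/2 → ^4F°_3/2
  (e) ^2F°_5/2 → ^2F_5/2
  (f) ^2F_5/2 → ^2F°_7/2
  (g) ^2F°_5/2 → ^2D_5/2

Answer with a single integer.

6

(a) allowed
(b) forbidden (parity, ΔS, ΔL fail)
(c) allowed
(d) allowed
(e) allowed
(f) allowed
(g) allowed
Total allowed: 6 of 7.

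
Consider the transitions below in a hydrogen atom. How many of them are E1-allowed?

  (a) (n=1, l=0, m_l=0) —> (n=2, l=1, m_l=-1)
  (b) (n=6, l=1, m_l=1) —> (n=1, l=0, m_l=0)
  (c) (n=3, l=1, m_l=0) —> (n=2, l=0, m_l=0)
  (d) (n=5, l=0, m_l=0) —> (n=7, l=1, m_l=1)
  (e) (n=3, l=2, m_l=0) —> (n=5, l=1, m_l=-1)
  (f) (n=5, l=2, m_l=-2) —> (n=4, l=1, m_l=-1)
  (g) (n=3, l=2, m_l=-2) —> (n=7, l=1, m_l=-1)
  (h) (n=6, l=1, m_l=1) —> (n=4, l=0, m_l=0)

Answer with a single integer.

8

(a) allowed
(b) allowed
(c) allowed
(d) allowed
(e) allowed
(f) allowed
(g) allowed
(h) allowed
Total allowed: 8 of 8.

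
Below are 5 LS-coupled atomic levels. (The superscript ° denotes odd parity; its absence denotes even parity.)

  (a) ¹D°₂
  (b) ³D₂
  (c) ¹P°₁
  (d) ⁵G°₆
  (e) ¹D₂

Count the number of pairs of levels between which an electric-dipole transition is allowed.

(a)–(b): forbidden (ΔS).
(a)–(c): forbidden (parity).
(a)–(d): forbidden (parity, ΔS, ΔL, ΔJ).
(a)–(e): allowed.
(b)–(c): forbidden (ΔS).
(b)–(d): forbidden (ΔS, ΔL, ΔJ).
(b)–(e): forbidden (parity, ΔS).
(c)–(d): forbidden (parity, ΔS, ΔL, ΔJ).
(c)–(e): allowed.
(d)–(e): forbidden (ΔS, ΔL, ΔJ).
Allowed pairs: 2 of 10.

2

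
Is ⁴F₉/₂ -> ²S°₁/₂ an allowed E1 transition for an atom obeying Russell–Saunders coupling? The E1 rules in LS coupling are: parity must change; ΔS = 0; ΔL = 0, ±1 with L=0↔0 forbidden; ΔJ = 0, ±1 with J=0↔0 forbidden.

Parity must change: even → odd — ✓.
ΔS = 0: S: 3/2 → 1/2 — ✗.
ΔL = 0, ±1 (not L=0↔0): L: 3 → 0, ΔL = -3 — ✗.
ΔJ = 0, ±1 (not J=0↔0): J: 9/2 → 1/2, ΔJ = -4 — ✗.
Rule(s) violated: ΔS, ΔL, ΔJ.

forbidden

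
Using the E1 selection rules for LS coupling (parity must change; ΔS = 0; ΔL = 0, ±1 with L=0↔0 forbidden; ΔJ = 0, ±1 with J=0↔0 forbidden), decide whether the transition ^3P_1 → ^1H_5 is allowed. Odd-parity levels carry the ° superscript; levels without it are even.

ΔS = 0: S: 1 → 0 — fails.
Parity must change: even → even — fails.
ΔJ = 0, ±1 (not J=0↔0): J: 1 → 5, ΔJ = +4 — fails.
ΔL = 0, ±1 (not L=0↔0): L: 1 → 5, ΔL = +4 — fails.
Rule(s) violated: parity, ΔS, ΔL, ΔJ.

forbidden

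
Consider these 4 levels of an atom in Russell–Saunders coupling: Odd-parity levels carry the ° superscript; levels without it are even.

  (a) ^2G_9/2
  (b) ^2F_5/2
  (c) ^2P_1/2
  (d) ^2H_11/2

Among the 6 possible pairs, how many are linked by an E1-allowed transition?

(a)–(b): forbidden (parity, ΔJ).
(a)–(c): forbidden (parity, ΔL, ΔJ).
(a)–(d): forbidden (parity).
(b)–(c): forbidden (parity, ΔL, ΔJ).
(b)–(d): forbidden (parity, ΔL, ΔJ).
(c)–(d): forbidden (parity, ΔL, ΔJ).
Allowed pairs: 0 of 6.

0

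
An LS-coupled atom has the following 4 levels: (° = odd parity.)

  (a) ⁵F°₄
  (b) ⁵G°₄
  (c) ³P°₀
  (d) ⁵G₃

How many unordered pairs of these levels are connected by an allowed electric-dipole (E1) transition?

(a)–(b): forbidden (parity).
(a)–(c): forbidden (parity, ΔS, ΔL, ΔJ).
(a)–(d): allowed.
(b)–(c): forbidden (parity, ΔS, ΔL, ΔJ).
(b)–(d): allowed.
(c)–(d): forbidden (ΔS, ΔL, ΔJ).
Allowed pairs: 2 of 6.

2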